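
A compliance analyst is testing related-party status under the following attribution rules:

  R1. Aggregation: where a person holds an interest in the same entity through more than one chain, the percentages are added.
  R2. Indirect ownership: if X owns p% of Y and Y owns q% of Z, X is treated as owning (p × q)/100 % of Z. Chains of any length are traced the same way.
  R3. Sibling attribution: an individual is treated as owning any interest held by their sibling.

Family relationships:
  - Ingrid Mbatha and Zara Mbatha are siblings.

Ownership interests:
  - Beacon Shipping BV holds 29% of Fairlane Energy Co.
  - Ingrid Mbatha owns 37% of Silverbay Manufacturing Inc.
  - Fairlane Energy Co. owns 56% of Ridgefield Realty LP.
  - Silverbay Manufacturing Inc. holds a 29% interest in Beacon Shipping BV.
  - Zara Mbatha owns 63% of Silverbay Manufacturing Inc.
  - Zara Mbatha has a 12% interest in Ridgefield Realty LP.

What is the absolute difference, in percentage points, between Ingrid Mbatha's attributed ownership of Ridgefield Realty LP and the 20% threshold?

By sibling attribution (R3), Ingrid Mbatha is treated as also owning Zara Mbatha's interest in Silverbay Manufacturing Inc, giving 37% + 63% = 100%.
By sibling attribution (R3), Ingrid Mbatha is treated as owning Zara Mbatha's 12% interest in Ridgefield Realty LP.
Chain via Silverbay Manufacturing Inc. → Beacon Shipping BV → Fairlane Energy Co. (R2): 100% × 29% × 29% × 56% = 4.7096% of Ridgefield Realty LP.
Direct interest in Ridgefield Realty LP: 12%.
Aggregating (R1): 4.7096% + 12% = 16.7096%.
16.7096% falls short of the 20% threshold by 3.2904 percentage points.

3.2904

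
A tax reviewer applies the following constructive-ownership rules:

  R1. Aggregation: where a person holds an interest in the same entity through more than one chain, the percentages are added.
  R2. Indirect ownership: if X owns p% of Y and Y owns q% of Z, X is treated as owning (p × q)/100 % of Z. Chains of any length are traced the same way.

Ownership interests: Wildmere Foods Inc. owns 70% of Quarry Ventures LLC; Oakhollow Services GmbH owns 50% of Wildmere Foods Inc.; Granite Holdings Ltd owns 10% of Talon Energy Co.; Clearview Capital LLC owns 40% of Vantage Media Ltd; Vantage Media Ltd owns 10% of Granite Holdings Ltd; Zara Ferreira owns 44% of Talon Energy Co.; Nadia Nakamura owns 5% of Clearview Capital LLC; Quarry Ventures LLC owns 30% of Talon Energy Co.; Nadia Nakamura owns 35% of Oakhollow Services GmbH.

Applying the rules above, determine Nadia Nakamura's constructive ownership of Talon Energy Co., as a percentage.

Chain via Clearview Capital LLC → Vantage Media Ltd → Granite Holdings Ltd (R2): 5% × 40% × 10% × 10% = 0.02% of Talon Energy Co.
Chain via Oakhollow Services GmbH → Wildmere Foods Inc. → Quarry Ventures LLC (R2): 35% × 50% × 70% × 30% = 3.675% of Talon Energy Co.
Aggregating (R1): 0.02% + 3.675% = 3.695%.

3.695%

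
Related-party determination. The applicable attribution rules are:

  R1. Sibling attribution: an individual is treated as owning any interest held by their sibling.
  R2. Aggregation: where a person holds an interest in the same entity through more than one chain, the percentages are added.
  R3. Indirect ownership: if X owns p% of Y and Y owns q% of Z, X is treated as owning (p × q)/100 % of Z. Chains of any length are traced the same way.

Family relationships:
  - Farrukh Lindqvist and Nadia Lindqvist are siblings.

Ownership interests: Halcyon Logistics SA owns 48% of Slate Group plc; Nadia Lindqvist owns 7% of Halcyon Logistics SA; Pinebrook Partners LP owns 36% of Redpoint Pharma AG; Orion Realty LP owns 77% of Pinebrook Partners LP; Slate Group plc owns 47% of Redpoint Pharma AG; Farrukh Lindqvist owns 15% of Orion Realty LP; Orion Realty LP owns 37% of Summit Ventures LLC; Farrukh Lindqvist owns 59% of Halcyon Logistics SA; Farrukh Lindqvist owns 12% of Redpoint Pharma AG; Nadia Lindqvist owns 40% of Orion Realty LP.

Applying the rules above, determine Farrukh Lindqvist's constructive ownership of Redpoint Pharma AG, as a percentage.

42.1356%

By sibling attribution (R1), Farrukh Lindqvist is treated as also owning Nadia Lindqvist's interest in Orion Realty LP, giving 15% + 40% = 55%.
By sibling attribution (R1), Farrukh Lindqvist is treated as also owning Nadia Lindqvist's interest in Halcyon Logistics SA, giving 59% + 7% = 66%.
Chain via Orion Realty LP → Pinebrook Partners LP (R3): 55% × 77% × 36% = 15.246% of Redpoint Pharma AG.
Chain via Halcyon Logistics SA → Slate Group plc (R3): 66% × 48% × 47% = 14.8896% of Redpoint Pharma AG.
Direct interest in Redpoint Pharma AG: 12%.
Aggregating (R2): 15.246% + 14.8896% + 12% = 42.1356%.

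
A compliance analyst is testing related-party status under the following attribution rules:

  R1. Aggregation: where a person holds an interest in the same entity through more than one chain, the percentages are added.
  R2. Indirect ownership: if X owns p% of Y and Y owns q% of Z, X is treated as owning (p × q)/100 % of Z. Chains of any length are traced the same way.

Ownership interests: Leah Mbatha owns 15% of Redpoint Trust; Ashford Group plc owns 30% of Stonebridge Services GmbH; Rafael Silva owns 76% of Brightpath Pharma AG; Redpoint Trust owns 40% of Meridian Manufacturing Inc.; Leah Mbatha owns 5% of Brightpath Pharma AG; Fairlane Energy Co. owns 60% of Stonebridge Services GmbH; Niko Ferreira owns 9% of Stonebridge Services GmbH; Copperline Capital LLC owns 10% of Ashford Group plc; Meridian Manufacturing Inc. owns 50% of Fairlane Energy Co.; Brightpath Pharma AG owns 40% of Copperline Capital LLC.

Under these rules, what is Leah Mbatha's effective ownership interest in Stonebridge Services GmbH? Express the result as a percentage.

Chain via Redpoint Trust → Meridian Manufacturing Inc. → Fairlane Energy Co. (R2): 15% × 40% × 50% × 60% = 1.8% of Stonebridge Services GmbH.
Chain via Brightpath Pharma AG → Copperline Capital LLC → Ashford Group plc (R2): 5% × 40% × 10% × 30% = 0.06% of Stonebridge Services GmbH.
Aggregating (R1): 1.8% + 0.06% = 1.86%.

1.86%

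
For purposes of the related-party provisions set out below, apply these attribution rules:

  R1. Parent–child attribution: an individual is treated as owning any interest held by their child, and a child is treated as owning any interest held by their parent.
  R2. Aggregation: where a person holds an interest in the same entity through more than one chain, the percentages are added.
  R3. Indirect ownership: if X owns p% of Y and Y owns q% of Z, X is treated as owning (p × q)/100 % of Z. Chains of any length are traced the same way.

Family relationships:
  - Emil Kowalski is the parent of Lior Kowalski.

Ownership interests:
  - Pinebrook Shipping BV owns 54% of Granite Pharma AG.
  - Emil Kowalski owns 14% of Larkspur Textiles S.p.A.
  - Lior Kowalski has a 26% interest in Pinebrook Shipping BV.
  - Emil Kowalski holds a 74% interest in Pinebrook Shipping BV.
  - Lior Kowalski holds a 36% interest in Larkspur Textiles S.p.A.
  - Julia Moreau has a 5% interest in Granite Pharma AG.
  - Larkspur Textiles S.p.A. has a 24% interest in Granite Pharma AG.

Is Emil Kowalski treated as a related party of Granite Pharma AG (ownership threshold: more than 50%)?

Yes

By parent–child attribution (R1), Emil Kowalski is treated as also owning Lior Kowalski's interest in Pinebrook Shipping BV, giving 74% + 26% = 100%.
By parent–child attribution (R1), Emil Kowalski is treated as also owning Lior Kowalski's interest in Larkspur Textiles S.p.A, giving 14% + 36% = 50%.
Chain via Pinebrook Shipping BV (R3): 100% × 54% = 54% of Granite Pharma AG.
Chain via Larkspur Textiles S.p.A. (R3): 50% × 24% = 12% of Granite Pharma AG.
Aggregating (R2): 54% + 12% = 66%.
66% exceeds the 50% threshold, so Emil is a related party to Granite Pharma AG.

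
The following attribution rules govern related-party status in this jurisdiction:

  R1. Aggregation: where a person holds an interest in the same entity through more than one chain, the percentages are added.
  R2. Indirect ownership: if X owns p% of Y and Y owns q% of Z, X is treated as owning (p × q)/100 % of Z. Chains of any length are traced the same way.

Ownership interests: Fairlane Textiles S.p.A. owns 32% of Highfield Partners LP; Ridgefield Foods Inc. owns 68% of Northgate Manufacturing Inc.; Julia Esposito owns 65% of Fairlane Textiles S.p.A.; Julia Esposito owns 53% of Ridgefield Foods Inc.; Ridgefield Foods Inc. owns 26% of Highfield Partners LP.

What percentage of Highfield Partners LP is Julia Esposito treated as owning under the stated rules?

Chain via Fairlane Textiles S.p.A. (R2): 65% × 32% = 20.8% of Highfield Partners LP.
Chain via Ridgefield Foods Inc. (R2): 53% × 26% = 13.78% of Highfield Partners LP.
Aggregating (R1): 20.8% + 13.78% = 34.58%.

34.58%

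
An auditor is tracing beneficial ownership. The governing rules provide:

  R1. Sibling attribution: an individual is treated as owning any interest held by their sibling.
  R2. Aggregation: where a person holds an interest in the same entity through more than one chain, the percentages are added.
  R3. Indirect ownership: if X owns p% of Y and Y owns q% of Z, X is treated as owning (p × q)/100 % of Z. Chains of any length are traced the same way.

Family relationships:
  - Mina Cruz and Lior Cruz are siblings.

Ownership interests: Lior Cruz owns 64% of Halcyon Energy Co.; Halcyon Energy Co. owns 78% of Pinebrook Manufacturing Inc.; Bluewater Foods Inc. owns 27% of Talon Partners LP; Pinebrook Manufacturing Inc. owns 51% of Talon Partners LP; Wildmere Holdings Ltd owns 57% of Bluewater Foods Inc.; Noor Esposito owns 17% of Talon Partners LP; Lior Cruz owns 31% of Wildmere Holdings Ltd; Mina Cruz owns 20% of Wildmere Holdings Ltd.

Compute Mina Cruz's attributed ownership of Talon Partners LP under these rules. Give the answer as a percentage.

33.3081%

By sibling attribution (R1), Mina Cruz is treated as also owning Lior Cruz's interest in Wildmere Holdings Ltd, giving 20% + 31% = 51%.
By sibling attribution (R1), Mina Cruz is treated as owning Lior Cruz's 64% interest in Halcyon Energy Co.
Chain via Wildmere Holdings Ltd → Bluewater Foods Inc. (R3): 51% × 57% × 27% = 7.8489% of Talon Partners LP.
Chain via Halcyon Energy Co. → Pinebrook Manufacturing Inc. (R3): 64% × 78% × 51% = 25.4592% of Talon Partners LP.
Aggregating (R2): 7.8489% + 25.4592% = 33.3081%.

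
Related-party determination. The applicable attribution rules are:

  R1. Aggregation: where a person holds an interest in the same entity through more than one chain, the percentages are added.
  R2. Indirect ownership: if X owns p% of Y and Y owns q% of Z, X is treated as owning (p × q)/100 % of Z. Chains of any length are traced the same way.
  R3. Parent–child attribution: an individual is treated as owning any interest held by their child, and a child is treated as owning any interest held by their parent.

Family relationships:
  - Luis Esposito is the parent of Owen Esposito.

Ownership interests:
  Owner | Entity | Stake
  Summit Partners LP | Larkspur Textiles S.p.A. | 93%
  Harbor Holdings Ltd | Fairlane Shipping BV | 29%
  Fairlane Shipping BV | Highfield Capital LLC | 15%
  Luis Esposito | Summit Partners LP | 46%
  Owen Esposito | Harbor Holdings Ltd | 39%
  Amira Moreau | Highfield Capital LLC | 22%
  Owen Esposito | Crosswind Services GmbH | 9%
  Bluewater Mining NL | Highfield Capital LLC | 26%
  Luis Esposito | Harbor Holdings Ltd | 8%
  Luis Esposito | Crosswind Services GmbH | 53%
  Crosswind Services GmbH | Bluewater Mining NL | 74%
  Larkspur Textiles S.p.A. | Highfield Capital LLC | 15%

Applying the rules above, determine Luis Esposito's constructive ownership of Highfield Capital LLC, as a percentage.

By parent–child attribution (R3), Luis Esposito is treated as also owning Owen Esposito's interest in Crosswind Services GmbH, giving 53% + 9% = 62%.
By parent–child attribution (R3), Luis Esposito is treated as also owning Owen Esposito's interest in Harbor Holdings Ltd, giving 8% + 39% = 47%.
Chain via Crosswind Services GmbH → Bluewater Mining NL (R2): 62% × 74% × 26% = 11.9288% of Highfield Capital LLC.
Chain via Summit Partners LP → Larkspur Textiles S.p.A. (R2): 46% × 93% × 15% = 6.417% of Highfield Capital LLC.
Chain via Harbor Holdings Ltd → Fairlane Shipping BV (R2): 47% × 29% × 15% = 2.0445% of Highfield Capital LLC.
Aggregating (R1): 11.9288% + 6.417% + 2.0445% = 20.3903%.

20.3903%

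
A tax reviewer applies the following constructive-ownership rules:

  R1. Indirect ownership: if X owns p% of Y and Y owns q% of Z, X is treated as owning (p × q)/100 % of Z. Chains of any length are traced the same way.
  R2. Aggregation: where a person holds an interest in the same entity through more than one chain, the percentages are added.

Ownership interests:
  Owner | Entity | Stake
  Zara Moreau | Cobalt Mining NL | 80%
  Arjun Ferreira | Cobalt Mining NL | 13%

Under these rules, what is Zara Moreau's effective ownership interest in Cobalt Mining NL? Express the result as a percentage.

80%

Direct interest in Cobalt Mining NL: 80%.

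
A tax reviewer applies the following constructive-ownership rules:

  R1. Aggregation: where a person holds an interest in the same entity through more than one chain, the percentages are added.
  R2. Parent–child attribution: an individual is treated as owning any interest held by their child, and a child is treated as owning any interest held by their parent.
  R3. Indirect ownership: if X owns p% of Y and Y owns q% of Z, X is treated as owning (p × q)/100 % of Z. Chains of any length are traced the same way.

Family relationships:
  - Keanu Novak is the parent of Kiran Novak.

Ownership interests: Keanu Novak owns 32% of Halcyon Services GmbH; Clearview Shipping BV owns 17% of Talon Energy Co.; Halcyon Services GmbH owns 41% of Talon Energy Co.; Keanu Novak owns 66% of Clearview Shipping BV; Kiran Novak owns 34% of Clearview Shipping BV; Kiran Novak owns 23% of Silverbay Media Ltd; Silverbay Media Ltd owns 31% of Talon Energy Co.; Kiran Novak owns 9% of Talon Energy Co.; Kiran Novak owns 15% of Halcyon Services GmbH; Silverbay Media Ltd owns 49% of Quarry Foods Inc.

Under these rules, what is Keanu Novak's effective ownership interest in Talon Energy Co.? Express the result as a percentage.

52.4%

By parent–child attribution (R2), Keanu Novak is treated as also owning Kiran Novak's interest in Halcyon Services GmbH, giving 32% + 15% = 47%.
By parent–child attribution (R2), Keanu Novak is treated as also owning Kiran Novak's interest in Clearview Shipping BV, giving 66% + 34% = 100%.
By parent–child attribution (R2), Keanu Novak is treated as owning Kiran Novak's 23% interest in Silverbay Media Ltd.
By parent–child attribution (R2), Keanu Novak is treated as owning Kiran Novak's 9% interest in Talon Energy Co.
Chain via Halcyon Services GmbH (R3): 47% × 41% = 19.27% of Talon Energy Co.
Chain via Clearview Shipping BV (R3): 100% × 17% = 17% of Talon Energy Co.
Chain via Silverbay Media Ltd (R3): 23% × 31% = 7.13% of Talon Energy Co.
Direct interest in Talon Energy Co: 9%.
Aggregating (R1): 19.27% + 17% + 7.13% + 9% = 52.4%.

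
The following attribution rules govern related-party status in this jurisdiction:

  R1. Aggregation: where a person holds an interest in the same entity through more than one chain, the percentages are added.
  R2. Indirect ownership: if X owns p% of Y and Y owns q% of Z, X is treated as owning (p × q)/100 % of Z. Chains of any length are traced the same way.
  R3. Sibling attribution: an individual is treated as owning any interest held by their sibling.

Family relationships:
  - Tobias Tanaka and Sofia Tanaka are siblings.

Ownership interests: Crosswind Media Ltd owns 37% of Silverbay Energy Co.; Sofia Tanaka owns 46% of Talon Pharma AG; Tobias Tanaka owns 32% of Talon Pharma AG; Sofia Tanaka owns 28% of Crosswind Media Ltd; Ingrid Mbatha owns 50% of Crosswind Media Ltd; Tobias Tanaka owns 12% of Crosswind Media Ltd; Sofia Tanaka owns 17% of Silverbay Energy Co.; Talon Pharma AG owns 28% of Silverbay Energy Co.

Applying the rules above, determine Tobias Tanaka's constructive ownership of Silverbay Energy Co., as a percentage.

53.64%

By sibling attribution (R3), Tobias Tanaka is treated as also owning Sofia Tanaka's interest in Crosswind Media Ltd, giving 12% + 28% = 40%.
By sibling attribution (R3), Tobias Tanaka is treated as also owning Sofia Tanaka's interest in Talon Pharma AG, giving 32% + 46% = 78%.
By sibling attribution (R3), Tobias Tanaka is treated as owning Sofia Tanaka's 17% interest in Silverbay Energy Co.
Chain via Crosswind Media Ltd (R2): 40% × 37% = 14.8% of Silverbay Energy Co.
Chain via Talon Pharma AG (R2): 78% × 28% = 21.84% of Silverbay Energy Co.
Direct interest in Silverbay Energy Co: 17%.
Aggregating (R1): 14.8% + 21.84% + 17% = 53.64%.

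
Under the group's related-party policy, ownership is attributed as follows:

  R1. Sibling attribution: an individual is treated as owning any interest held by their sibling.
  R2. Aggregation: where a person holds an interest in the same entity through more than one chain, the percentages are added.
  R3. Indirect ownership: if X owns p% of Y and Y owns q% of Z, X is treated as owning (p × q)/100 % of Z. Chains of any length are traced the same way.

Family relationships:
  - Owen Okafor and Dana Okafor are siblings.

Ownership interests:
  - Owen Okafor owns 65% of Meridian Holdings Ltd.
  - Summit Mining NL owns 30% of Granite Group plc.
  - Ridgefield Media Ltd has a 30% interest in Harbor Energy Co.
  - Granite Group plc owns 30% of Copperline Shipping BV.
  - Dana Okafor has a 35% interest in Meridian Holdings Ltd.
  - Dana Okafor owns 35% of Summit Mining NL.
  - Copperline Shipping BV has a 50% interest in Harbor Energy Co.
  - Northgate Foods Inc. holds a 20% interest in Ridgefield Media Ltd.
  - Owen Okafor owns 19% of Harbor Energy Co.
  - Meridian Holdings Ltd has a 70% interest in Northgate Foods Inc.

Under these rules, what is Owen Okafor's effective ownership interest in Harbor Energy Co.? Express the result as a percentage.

24.775%

By sibling attribution (R1), Owen Okafor is treated as also owning Dana Okafor's interest in Meridian Holdings Ltd, giving 65% + 35% = 100%.
By sibling attribution (R1), Owen Okafor is treated as owning Dana Okafor's 35% interest in Summit Mining NL.
Chain via Meridian Holdings Ltd → Northgate Foods Inc. → Ridgefield Media Ltd (R3): 100% × 70% × 20% × 30% = 4.2% of Harbor Energy Co.
Direct interest in Harbor Energy Co: 19%.
Chain via Summit Mining NL → Granite Group plc → Copperline Shipping BV (R3): 35% × 30% × 30% × 50% = 1.575% of Harbor Energy Co.
Aggregating (R2): 4.2% + 19% + 1.575% = 24.775%.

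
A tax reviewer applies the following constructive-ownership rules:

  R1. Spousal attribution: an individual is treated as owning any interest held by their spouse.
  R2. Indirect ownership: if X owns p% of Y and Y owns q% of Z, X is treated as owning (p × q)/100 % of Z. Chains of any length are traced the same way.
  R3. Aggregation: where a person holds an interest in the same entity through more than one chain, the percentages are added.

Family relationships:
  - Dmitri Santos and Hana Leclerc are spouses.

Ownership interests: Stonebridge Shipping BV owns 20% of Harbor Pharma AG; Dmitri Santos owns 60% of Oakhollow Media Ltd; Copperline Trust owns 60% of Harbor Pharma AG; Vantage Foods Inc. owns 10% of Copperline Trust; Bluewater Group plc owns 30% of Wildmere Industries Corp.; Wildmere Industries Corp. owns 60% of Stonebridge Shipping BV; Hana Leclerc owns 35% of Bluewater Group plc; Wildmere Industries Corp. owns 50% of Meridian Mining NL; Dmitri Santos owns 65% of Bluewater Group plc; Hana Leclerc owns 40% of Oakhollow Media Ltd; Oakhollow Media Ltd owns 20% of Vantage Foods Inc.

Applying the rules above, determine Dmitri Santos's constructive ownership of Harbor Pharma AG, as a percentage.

By spousal attribution (R1), Dmitri Santos is treated as also owning Hana Leclerc's interest in Bluewater Group plc, giving 65% + 35% = 100%.
By spousal attribution (R1), Dmitri Santos is treated as also owning Hana Leclerc's interest in Oakhollow Media Ltd, giving 60% + 40% = 100%.
Chain via Bluewater Group plc → Wildmere Industries Corp. → Stonebridge Shipping BV (R2): 100% × 30% × 60% × 20% = 3.6% of Harbor Pharma AG.
Chain via Oakhollow Media Ltd → Vantage Foods Inc. → Copperline Trust (R2): 100% × 20% × 10% × 60% = 1.2% of Harbor Pharma AG.
Aggregating (R3): 3.6% + 1.2% = 4.8%.

4.8%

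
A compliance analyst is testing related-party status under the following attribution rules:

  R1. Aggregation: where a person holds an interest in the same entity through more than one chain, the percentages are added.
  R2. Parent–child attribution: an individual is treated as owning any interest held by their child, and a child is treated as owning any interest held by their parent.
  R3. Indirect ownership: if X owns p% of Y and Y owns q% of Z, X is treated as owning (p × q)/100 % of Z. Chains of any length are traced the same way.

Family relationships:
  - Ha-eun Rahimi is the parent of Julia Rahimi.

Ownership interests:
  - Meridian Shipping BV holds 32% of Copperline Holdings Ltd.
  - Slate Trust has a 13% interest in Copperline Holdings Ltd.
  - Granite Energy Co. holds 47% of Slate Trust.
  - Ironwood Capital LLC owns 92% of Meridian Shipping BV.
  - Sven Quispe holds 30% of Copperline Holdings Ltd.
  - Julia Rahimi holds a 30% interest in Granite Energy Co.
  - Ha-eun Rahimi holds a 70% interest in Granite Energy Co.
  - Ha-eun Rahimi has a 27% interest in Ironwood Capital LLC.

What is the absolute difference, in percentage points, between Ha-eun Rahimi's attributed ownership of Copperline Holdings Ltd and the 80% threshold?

65.9412

By parent–child attribution (R2), Ha-eun Rahimi is treated as also owning Julia Rahimi's interest in Granite Energy Co, giving 70% + 30% = 100%.
Chain via Ironwood Capital LLC → Meridian Shipping BV (R3): 27% × 92% × 32% = 7.9488% of Copperline Holdings Ltd.
Chain via Granite Energy Co. → Slate Trust (R3): 100% × 47% × 13% = 6.11% of Copperline Holdings Ltd.
Aggregating (R1): 7.9488% + 6.11% = 14.0588%.
14.0588% falls short of the 80% threshold by 65.9412 percentage points.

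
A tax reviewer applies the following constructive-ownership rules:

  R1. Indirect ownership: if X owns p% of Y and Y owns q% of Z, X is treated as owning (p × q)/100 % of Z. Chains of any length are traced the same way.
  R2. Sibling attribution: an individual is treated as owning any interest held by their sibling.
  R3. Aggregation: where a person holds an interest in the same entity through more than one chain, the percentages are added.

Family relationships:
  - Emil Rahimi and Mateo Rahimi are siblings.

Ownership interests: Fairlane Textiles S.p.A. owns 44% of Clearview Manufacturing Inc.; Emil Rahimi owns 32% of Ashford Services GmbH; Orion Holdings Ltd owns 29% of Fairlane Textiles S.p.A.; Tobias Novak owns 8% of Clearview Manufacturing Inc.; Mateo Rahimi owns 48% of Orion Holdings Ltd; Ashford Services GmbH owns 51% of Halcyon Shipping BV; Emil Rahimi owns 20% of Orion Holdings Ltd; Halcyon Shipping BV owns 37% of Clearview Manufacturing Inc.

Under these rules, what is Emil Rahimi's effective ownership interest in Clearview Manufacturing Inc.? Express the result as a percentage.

14.7152%

By sibling attribution (R2), Emil Rahimi is treated as also owning Mateo Rahimi's interest in Orion Holdings Ltd, giving 20% + 48% = 68%.
Chain via Orion Holdings Ltd → Fairlane Textiles S.p.A. (R1): 68% × 29% × 44% = 8.6768% of Clearview Manufacturing Inc.
Chain via Ashford Services GmbH → Halcyon Shipping BV (R1): 32% × 51% × 37% = 6.0384% of Clearview Manufacturing Inc.
Aggregating (R3): 8.6768% + 6.0384% = 14.7152%.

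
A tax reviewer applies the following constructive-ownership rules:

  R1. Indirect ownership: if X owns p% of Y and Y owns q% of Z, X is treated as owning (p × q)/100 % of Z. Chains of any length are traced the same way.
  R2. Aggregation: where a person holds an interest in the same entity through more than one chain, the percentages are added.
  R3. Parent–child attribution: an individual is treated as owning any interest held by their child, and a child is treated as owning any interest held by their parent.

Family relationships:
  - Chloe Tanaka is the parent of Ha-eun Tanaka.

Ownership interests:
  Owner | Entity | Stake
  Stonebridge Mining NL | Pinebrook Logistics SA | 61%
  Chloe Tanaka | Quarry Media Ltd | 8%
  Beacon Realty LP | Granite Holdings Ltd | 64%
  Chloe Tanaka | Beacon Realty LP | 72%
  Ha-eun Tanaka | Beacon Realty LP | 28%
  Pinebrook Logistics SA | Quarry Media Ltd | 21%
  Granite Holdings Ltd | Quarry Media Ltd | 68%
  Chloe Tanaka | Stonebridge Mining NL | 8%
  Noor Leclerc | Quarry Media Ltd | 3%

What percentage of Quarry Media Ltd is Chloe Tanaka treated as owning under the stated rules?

By parent–child attribution (R3), Chloe Tanaka is treated as also owning Ha-eun Tanaka's interest in Beacon Realty LP, giving 72% + 28% = 100%.
Chain via Stonebridge Mining NL → Pinebrook Logistics SA (R1): 8% × 61% × 21% = 1.0248% of Quarry Media Ltd.
Chain via Beacon Realty LP → Granite Holdings Ltd (R1): 100% × 64% × 68% = 43.52% of Quarry Media Ltd.
Direct interest in Quarry Media Ltd: 8%.
Aggregating (R2): 1.0248% + 43.52% + 8% = 52.5448%.

52.5448%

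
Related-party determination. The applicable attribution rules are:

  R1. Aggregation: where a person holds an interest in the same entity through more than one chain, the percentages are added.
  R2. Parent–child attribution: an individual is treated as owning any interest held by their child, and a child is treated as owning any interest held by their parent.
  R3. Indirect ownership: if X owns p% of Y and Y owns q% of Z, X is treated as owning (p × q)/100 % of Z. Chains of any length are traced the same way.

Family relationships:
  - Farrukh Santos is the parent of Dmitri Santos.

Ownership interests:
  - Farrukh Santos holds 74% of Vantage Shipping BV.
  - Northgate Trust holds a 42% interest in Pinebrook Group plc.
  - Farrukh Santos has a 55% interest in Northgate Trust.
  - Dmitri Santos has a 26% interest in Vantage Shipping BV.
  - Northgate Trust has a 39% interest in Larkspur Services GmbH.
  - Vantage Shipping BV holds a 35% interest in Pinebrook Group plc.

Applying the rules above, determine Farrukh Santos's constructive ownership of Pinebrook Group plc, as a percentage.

By parent–child attribution (R2), Farrukh Santos is treated as also owning Dmitri Santos's interest in Vantage Shipping BV, giving 74% + 26% = 100%.
Chain via Northgate Trust (R3): 55% × 42% = 23.1% of Pinebrook Group plc.
Chain via Vantage Shipping BV (R3): 100% × 35% = 35% of Pinebrook Group plc.
Aggregating (R1): 23.1% + 35% = 58.1%.

58.1%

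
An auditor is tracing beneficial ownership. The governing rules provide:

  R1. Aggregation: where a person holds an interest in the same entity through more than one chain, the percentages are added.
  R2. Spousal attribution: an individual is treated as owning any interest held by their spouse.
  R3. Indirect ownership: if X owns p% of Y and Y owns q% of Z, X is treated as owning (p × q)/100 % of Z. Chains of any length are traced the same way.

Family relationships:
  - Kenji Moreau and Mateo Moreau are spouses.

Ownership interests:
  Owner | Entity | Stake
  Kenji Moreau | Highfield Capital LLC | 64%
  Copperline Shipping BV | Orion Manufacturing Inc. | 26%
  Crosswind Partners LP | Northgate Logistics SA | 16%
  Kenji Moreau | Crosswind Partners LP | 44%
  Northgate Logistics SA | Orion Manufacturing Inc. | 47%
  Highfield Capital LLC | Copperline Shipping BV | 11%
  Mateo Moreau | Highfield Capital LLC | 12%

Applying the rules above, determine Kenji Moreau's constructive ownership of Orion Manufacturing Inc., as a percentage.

5.4824%

By spousal attribution (R2), Kenji Moreau is treated as also owning Mateo Moreau's interest in Highfield Capital LLC, giving 64% + 12% = 76%.
Chain via Crosswind Partners LP → Northgate Logistics SA (R3): 44% × 16% × 47% = 3.3088% of Orion Manufacturing Inc.
Chain via Highfield Capital LLC → Copperline Shipping BV (R3): 76% × 11% × 26% = 2.1736% of Orion Manufacturing Inc.
Aggregating (R1): 3.3088% + 2.1736% = 5.4824%.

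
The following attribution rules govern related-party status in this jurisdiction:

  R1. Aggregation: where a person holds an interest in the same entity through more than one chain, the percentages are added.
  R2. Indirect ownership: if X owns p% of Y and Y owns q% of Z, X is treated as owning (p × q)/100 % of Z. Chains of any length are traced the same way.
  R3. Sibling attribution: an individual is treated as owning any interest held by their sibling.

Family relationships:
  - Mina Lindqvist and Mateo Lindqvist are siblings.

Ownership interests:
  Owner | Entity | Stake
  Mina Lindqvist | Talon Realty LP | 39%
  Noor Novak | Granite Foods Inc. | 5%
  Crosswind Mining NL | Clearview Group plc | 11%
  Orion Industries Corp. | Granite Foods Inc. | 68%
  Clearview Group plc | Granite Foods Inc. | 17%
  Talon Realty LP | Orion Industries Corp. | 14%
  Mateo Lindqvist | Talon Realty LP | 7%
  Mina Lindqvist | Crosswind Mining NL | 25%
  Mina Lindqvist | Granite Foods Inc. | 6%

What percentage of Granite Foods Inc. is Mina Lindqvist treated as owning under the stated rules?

10.8467%

By sibling attribution (R3), Mina Lindqvist is treated as also owning Mateo Lindqvist's interest in Talon Realty LP, giving 39% + 7% = 46%.
Chain via Crosswind Mining NL → Clearview Group plc (R2): 25% × 11% × 17% = 0.4675% of Granite Foods Inc.
Chain via Talon Realty LP → Orion Industries Corp. (R2): 46% × 14% × 68% = 4.3792% of Granite Foods Inc.
Direct interest in Granite Foods Inc: 6%.
Aggregating (R1): 0.4675% + 4.3792% + 6% = 10.8467%.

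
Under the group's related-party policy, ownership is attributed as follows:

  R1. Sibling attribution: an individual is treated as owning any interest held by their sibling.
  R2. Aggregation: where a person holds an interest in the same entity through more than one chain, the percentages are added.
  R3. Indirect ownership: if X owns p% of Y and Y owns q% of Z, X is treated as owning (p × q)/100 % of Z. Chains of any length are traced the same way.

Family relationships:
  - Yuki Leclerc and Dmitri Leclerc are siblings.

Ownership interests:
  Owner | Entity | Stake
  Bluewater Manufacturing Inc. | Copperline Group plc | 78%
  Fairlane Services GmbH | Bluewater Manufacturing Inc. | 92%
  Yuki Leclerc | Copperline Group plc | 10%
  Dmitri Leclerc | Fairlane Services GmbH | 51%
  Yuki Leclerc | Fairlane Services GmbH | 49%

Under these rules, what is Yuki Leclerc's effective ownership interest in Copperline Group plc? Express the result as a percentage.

81.76%

By sibling attribution (R1), Yuki Leclerc is treated as also owning Dmitri Leclerc's interest in Fairlane Services GmbH, giving 49% + 51% = 100%.
Chain via Fairlane Services GmbH → Bluewater Manufacturing Inc. (R3): 100% × 92% × 78% = 71.76% of Copperline Group plc.
Direct interest in Copperline Group plc: 10%.
Aggregating (R2): 71.76% + 10% = 81.76%.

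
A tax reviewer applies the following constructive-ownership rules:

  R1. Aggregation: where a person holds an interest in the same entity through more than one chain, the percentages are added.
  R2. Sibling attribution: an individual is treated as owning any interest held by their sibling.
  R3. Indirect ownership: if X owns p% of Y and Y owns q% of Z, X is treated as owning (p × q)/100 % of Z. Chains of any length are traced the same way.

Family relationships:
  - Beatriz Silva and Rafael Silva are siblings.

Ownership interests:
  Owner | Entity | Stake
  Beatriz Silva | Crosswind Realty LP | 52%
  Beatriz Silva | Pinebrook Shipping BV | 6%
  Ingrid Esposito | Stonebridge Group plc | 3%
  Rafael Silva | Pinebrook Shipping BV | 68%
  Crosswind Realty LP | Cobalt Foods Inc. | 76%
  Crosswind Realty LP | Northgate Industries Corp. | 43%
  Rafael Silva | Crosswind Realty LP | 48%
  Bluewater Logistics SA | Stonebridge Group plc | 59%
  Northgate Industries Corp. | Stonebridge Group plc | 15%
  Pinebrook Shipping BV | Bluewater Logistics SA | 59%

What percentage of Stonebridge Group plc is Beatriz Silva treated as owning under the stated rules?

By sibling attribution (R2), Beatriz Silva is treated as also owning Rafael Silva's interest in Crosswind Realty LP, giving 52% + 48% = 100%.
By sibling attribution (R2), Beatriz Silva is treated as also owning Rafael Silva's interest in Pinebrook Shipping BV, giving 6% + 68% = 74%.
Chain via Crosswind Realty LP → Northgate Industries Corp. (R3): 100% × 43% × 15% = 6.45% of Stonebridge Group plc.
Chain via Pinebrook Shipping BV → Bluewater Logistics SA (R3): 74% × 59% × 59% = 25.7594% of Stonebridge Group plc.
Aggregating (R1): 6.45% + 25.7594% = 32.2094%.

32.2094%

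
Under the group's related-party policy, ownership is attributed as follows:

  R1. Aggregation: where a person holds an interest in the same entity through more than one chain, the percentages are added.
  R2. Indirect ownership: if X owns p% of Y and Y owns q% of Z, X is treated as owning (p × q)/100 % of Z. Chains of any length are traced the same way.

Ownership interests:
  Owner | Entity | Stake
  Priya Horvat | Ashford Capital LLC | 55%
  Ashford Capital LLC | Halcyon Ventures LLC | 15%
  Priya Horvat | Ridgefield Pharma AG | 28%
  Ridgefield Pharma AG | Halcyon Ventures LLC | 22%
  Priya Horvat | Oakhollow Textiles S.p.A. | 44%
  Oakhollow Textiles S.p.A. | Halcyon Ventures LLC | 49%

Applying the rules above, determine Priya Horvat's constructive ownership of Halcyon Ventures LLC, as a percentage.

35.97%

Chain via Ridgefield Pharma AG (R2): 28% × 22% = 6.16% of Halcyon Ventures LLC.
Chain via Ashford Capital LLC (R2): 55% × 15% = 8.25% of Halcyon Ventures LLC.
Chain via Oakhollow Textiles S.p.A. (R2): 44% × 49% = 21.56% of Halcyon Ventures LLC.
Aggregating (R1): 6.16% + 8.25% + 21.56% = 35.97%.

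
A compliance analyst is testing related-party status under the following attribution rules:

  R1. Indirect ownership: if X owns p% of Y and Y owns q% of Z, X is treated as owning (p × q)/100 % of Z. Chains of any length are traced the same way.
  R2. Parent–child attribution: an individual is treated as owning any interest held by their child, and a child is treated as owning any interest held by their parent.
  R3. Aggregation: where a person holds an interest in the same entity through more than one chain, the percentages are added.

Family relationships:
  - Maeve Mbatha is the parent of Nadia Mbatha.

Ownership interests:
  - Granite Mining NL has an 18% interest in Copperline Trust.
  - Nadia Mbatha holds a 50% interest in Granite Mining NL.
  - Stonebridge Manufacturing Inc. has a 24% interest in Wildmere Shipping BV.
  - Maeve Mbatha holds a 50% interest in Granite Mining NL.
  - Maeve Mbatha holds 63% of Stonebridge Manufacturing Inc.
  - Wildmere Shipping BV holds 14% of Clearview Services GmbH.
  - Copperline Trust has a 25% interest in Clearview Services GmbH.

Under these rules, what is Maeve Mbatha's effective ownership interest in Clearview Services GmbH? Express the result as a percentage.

By parent–child attribution (R2), Maeve Mbatha is treated as also owning Nadia Mbatha's interest in Granite Mining NL, giving 50% + 50% = 100%.
Chain via Stonebridge Manufacturing Inc. → Wildmere Shipping BV (R1): 63% × 24% × 14% = 2.1168% of Clearview Services GmbH.
Chain via Granite Mining NL → Copperline Trust (R1): 100% × 18% × 25% = 4.5% of Clearview Services GmbH.
Aggregating (R3): 2.1168% + 4.5% = 6.6168%.

6.6168%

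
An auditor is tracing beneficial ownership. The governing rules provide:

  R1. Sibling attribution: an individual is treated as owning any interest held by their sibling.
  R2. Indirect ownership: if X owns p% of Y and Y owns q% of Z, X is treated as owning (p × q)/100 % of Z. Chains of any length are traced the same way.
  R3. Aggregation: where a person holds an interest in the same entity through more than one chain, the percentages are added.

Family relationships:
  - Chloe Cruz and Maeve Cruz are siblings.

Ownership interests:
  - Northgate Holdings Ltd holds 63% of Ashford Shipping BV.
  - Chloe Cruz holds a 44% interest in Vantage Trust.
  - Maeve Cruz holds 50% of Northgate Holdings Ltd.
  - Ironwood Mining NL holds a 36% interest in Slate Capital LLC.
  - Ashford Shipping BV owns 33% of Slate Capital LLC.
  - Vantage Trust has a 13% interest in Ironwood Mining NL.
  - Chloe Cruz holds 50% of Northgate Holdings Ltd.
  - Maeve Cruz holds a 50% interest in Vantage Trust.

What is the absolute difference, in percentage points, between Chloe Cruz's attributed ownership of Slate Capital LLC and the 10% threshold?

15.1892

By sibling attribution (R1), Chloe Cruz is treated as also owning Maeve Cruz's interest in Northgate Holdings Ltd, giving 50% + 50% = 100%.
By sibling attribution (R1), Chloe Cruz is treated as also owning Maeve Cruz's interest in Vantage Trust, giving 44% + 50% = 94%.
Chain via Northgate Holdings Ltd → Ashford Shipping BV (R2): 100% × 63% × 33% = 20.79% of Slate Capital LLC.
Chain via Vantage Trust → Ironwood Mining NL (R2): 94% × 13% × 36% = 4.3992% of Slate Capital LLC.
Aggregating (R3): 20.79% + 4.3992% = 25.1892%.
25.1892% exceeds the 10% threshold by 15.1892 percentage points.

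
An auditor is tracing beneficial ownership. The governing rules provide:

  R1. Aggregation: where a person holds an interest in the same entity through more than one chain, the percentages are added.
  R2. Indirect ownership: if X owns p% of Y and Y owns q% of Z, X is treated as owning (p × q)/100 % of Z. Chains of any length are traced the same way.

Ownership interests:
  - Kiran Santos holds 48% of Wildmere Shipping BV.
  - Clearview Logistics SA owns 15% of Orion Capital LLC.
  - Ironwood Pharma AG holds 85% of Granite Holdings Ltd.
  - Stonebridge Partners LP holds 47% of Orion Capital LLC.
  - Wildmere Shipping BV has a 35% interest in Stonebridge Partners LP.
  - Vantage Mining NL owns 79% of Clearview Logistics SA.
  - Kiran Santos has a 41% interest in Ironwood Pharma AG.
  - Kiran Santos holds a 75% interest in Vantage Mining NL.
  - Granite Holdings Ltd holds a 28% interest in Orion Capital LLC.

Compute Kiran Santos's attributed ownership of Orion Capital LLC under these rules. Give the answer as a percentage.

Chain via Wildmere Shipping BV → Stonebridge Partners LP (R2): 48% × 35% × 47% = 7.896% of Orion Capital LLC.
Chain via Vantage Mining NL → Clearview Logistics SA (R2): 75% × 79% × 15% = 8.8875% of Orion Capital LLC.
Chain via Ironwood Pharma AG → Granite Holdings Ltd (R2): 41% × 85% × 28% = 9.758% of Orion Capital LLC.
Aggregating (R1): 7.896% + 8.8875% + 9.758% = 26.5415%.

26.5415%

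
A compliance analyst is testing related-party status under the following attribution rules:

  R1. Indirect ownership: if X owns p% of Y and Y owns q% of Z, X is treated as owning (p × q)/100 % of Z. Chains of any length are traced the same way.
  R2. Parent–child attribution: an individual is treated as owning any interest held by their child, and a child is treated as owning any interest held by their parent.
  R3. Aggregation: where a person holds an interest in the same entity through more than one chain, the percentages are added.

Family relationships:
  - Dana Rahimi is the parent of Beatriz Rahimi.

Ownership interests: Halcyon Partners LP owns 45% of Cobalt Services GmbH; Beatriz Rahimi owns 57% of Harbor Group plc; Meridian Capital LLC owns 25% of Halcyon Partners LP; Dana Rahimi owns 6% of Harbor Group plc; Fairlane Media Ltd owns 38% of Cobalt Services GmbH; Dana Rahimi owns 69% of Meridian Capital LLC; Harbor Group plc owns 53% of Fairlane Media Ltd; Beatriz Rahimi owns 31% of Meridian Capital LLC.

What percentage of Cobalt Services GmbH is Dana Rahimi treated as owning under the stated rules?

By parent–child attribution (R2), Dana Rahimi is treated as also owning Beatriz Rahimi's interest in Harbor Group plc, giving 6% + 57% = 63%.
By parent–child attribution (R2), Dana Rahimi is treated as also owning Beatriz Rahimi's interest in Meridian Capital LLC, giving 69% + 31% = 100%.
Chain via Harbor Group plc → Fairlane Media Ltd (R1): 63% × 53% × 38% = 12.6882% of Cobalt Services GmbH.
Chain via Meridian Capital LLC → Halcyon Partners LP (R1): 100% × 25% × 45% = 11.25% of Cobalt Services GmbH.
Aggregating (R3): 12.6882% + 11.25% = 23.9382%.

23.9382%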